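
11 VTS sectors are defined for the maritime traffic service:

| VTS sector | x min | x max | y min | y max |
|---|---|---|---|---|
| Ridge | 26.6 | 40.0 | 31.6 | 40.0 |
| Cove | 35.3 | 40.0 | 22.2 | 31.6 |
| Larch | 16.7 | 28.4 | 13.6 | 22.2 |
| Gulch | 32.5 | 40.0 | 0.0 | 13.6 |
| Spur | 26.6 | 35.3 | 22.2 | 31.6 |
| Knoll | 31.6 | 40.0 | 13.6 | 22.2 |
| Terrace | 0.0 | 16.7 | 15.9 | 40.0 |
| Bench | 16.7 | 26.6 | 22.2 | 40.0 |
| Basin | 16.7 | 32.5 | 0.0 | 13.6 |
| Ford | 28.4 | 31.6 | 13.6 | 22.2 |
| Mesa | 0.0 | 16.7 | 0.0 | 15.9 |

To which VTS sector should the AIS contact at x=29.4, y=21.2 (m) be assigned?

The point has x = 29.4 and y = 21.2.
Only Ford satisfies 28.4 ≤ x ≤ 31.6 and 13.6 ≤ y ≤ 22.2.

Ford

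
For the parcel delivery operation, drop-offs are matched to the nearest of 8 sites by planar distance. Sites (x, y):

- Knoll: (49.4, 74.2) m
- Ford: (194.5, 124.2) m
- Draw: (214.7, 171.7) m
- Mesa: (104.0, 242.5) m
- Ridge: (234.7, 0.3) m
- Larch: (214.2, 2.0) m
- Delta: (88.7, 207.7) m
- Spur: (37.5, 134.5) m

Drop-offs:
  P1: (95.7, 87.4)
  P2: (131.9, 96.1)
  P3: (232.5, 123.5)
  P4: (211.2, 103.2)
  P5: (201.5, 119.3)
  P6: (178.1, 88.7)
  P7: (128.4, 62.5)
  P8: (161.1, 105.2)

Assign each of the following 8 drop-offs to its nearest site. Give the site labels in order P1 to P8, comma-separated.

Knoll, Ford, Ford, Ford, Ford, Ford, Knoll, Ford

P1 → Knoll (d²=2317.93)
P2 → Ford (d²=4708.37)
P3 → Ford (d²=1444.49)
P4 → Ford (d²=719.89)
P5 → Ford (d²=73.01)
P6 → Ford (d²=1529.21)
P7 → Knoll (d²=6377.89)
P8 → Ford (d²=1476.56)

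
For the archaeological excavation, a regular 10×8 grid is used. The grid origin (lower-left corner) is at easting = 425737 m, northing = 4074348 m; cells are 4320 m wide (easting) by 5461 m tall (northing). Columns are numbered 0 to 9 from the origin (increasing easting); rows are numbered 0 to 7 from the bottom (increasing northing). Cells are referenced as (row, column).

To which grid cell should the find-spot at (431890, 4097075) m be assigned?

Column index: ⌊(431890 − 425737) / 4320⌋ = ⌊1.424⌋ = 1
Row offset from origin: ⌊(4097075 − 4074348) / 5461⌋ = ⌊4.162⌋ = 4 → row 4

(4, 1)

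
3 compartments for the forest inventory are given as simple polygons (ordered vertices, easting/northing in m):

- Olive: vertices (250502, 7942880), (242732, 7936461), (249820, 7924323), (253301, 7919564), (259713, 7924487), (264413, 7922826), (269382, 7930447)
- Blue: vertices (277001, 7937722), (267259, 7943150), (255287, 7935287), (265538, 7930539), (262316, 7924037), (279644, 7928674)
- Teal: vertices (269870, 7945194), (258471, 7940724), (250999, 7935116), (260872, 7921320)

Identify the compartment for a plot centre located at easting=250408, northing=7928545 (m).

Cast a ray rightward from (250408, 7928545). For each polygon, the edges (by vertex number in listed order) whose endpoints lie on opposite sides of northing = 7928545, where each meets that height, and whether that is right or left of the point:
Olive: 2–3 at easting≈247354.6 (left), 6–7 at easting≈268141.9 (right) → 1 crossing.
Blue: 4–5 at easting≈264549.9 (right), 5–6 at easting≈279161.9 (right) → 2 crossings.
Teal: 3–4 at easting≈255701.5 (right), 4–1 at easting≈263595.1 (right) → 2 crossings.
Only Olive has an odd count, so the point is inside Olive.

Olive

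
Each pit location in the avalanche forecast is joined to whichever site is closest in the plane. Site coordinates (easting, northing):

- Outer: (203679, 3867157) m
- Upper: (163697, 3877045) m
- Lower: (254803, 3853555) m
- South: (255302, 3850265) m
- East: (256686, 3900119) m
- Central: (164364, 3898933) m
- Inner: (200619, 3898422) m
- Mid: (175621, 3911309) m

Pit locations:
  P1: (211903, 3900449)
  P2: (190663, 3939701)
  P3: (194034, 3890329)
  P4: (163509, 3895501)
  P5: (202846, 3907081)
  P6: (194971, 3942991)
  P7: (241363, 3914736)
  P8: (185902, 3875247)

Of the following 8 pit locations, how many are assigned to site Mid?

2

P1 → Inner
P2 → Mid
P3 → Inner
P4 → Central
P5 → Inner
P6 → Mid
P7 → East
P8 → Outer
2 of the 8 go to Mid.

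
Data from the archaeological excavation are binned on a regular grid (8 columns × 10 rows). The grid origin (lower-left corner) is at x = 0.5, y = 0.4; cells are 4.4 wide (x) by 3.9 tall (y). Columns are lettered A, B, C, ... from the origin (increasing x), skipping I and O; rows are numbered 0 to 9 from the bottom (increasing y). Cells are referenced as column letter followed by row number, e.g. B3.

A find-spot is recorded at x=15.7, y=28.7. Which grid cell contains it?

Column index: ⌊(15.7 − 0.5) / 4.4⌋ = ⌊3.455⌋ = 3 → column D
Row offset from origin: ⌊(28.7 − 0.4) / 3.9⌋ = ⌊7.256⌋ = 7 → row 7

D7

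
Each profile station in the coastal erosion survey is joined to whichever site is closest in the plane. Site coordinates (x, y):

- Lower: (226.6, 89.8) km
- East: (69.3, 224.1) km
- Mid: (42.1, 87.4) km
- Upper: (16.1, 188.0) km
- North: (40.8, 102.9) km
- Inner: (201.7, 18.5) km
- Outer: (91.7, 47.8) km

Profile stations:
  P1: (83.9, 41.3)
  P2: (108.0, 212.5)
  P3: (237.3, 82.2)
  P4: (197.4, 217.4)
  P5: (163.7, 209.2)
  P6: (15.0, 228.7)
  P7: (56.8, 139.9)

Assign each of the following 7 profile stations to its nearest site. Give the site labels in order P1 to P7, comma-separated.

Outer, East, Lower, East, East, Upper, North

P1 → Outer (d²=103.09)
P2 → East (d²=1632.25)
P3 → Lower (d²=172.25)
P4 → East (d²=16454.50)
P5 → East (d²=9133.37)
P6 → Upper (d²=1657.70)
P7 → North (d²=1625.00)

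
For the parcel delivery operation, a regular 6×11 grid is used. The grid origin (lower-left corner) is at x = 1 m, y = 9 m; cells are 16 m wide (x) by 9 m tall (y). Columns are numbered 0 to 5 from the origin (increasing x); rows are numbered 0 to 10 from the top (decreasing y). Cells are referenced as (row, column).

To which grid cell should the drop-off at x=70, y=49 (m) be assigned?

Column index: ⌊(70 − 1) / 16⌋ = ⌊4.312⌋ = 4
Row offset from origin: ⌊(49 − 9) / 9⌋ = ⌊4.444⌋ = 4 → row 6 (counted from top)

(6, 4)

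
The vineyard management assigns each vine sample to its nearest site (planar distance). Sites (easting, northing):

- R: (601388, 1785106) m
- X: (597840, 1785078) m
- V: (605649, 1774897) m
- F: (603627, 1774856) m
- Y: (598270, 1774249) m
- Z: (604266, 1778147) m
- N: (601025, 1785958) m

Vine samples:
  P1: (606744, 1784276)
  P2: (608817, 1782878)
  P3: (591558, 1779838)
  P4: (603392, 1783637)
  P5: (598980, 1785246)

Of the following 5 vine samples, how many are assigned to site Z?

1

P1 → R
P2 → Z
P3 → X
P4 → R
P5 → X
1 of the 5 goes to Z.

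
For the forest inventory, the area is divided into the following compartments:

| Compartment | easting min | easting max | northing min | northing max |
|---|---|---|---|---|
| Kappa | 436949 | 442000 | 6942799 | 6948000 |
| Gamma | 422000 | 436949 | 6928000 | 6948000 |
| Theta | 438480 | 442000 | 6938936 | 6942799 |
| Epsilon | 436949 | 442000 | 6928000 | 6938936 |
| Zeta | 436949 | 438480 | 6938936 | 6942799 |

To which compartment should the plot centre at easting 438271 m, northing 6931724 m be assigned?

The point has easting = 438271 and northing = 6931724.
Only Epsilon satisfies 436949 ≤ easting ≤ 442000 and 6928000 ≤ northing ≤ 6938936.

Epsilon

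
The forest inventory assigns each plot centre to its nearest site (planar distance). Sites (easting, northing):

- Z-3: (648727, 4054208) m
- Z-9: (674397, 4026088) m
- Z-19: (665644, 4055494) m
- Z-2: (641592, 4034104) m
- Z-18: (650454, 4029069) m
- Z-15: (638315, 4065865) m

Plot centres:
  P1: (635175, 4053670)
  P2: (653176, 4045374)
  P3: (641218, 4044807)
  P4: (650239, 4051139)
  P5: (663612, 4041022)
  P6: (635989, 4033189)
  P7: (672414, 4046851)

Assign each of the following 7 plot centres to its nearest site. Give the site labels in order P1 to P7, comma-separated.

P1 → Z-15 (d²=158577625.00)
P2 → Z-3 (d²=97833157.00)
P3 → Z-2 (d²=114694085.00)
P4 → Z-3 (d²=11704905.00)
P5 → Z-19 (d²=213567808.00)
P6 → Z-2 (d²=32230834.00)
P7 → Z-19 (d²=120534349.00)

Z-15, Z-3, Z-2, Z-3, Z-19, Z-2, Z-19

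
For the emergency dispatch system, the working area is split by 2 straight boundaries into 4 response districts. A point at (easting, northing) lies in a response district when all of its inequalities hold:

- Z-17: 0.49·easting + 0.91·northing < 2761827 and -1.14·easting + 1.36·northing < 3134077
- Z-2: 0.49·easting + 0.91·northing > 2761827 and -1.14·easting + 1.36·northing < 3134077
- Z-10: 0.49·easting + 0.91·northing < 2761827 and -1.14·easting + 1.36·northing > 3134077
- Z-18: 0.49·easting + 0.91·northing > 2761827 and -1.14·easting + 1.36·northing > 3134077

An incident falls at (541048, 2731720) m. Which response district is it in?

0.49·541048 + 0.91·2731720 = 2750978.720, which is < 2761827
-1.14·541048 + 1.36·2731720 = 3098344.480, which is < 3134077
This sign pattern matches Z-17.

Z-17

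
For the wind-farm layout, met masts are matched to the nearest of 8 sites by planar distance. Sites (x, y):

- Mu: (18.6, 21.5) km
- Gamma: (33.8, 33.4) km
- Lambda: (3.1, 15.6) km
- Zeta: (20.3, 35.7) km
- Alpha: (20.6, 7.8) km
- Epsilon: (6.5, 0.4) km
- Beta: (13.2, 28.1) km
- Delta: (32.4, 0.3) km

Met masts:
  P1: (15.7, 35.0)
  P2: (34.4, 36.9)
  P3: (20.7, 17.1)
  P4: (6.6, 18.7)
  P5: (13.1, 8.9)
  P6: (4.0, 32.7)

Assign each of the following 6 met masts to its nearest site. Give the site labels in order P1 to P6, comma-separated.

P1 → Zeta (d²=21.65)
P2 → Gamma (d²=12.61)
P3 → Mu (d²=23.77)
P4 → Lambda (d²=21.86)
P5 → Alpha (d²=57.46)
P6 → Beta (d²=105.80)

Zeta, Gamma, Mu, Lambda, Alpha, Beta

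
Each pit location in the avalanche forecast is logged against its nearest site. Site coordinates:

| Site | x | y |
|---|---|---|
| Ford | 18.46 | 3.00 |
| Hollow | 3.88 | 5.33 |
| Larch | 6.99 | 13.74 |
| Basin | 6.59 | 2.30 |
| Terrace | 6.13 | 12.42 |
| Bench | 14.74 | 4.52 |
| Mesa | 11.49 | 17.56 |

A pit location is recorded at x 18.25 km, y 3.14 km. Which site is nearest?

Ford

Squared distances to each site:
Ford: 0.064; Hollow: 211.293; Larch: 239.148; Basin: 136.661; Terrace: 233.013; Bench: 14.224; Mesa: 253.634.
Minimum at Ford.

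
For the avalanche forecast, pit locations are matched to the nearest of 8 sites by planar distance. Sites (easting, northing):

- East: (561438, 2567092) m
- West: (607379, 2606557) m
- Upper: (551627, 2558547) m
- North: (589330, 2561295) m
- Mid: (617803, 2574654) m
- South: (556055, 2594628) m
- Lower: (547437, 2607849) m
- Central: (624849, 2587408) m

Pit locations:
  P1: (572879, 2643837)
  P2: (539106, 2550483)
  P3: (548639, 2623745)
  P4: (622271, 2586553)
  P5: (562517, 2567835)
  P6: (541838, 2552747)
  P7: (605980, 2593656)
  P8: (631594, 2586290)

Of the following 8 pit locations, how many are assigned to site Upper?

P1 → Lower
P2 → Upper
P3 → Lower
P4 → Central
P5 → East
P6 → Upper
P7 → West
P8 → Central
2 of the 8 go to Upper.

2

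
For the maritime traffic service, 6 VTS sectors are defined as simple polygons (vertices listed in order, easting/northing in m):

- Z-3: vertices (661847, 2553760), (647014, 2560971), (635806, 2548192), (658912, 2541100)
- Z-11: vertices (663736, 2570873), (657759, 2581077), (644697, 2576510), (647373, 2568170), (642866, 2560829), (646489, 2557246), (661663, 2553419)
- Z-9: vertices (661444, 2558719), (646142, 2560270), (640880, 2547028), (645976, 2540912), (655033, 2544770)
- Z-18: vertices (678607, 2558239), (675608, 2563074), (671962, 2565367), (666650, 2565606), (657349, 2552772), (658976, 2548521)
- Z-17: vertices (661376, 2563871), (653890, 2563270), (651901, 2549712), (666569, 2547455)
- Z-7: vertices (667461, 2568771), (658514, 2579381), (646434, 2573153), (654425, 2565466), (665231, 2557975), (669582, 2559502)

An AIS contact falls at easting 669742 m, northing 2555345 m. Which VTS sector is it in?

Z-18

Cast a ray rightward from (669742, 2555345). For each polygon, the edges (by vertex number in listed order) whose endpoints lie on opposite sides of northing = 2555345, where each meets that height, and whether that is right or left of the point:
Z-3: 1–2 at easting≈658586.7 (left), 2–3 at easting≈642079.6 (left) → 0 crossings.
Z-11: 6–7 at easting≈654026.4 (left), 7–1 at easting≈661891.7 (left) → 0 crossings.
Z-9: 2–3 at easting≈644184.9 (left), 5–1 at easting≈659893.3 (left) → 0 crossings.
Z-18: 4–5 at easting≈659213.7 (left), 6–1 at easting≈672760.9 (right) → 1 crossing.
Z-17: 2–3 at easting≈652727.4 (left), 4–1 at easting≈664073.1 (left) → 0 crossings.
Z-7: no edge straddles that height → 0 crossings.
Only Z-18 has an odd count, so the point is inside Z-18.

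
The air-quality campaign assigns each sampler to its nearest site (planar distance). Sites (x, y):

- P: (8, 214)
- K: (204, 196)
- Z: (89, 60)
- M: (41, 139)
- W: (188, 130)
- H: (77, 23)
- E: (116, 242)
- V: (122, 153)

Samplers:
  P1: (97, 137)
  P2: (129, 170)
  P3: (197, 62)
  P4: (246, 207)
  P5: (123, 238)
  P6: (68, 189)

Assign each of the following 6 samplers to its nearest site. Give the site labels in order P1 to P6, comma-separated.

V, V, W, K, E, M

P1 → V (d²=881.00)
P2 → V (d²=338.00)
P3 → W (d²=4705.00)
P4 → K (d²=1885.00)
P5 → E (d²=65.00)
P6 → M (d²=3229.00)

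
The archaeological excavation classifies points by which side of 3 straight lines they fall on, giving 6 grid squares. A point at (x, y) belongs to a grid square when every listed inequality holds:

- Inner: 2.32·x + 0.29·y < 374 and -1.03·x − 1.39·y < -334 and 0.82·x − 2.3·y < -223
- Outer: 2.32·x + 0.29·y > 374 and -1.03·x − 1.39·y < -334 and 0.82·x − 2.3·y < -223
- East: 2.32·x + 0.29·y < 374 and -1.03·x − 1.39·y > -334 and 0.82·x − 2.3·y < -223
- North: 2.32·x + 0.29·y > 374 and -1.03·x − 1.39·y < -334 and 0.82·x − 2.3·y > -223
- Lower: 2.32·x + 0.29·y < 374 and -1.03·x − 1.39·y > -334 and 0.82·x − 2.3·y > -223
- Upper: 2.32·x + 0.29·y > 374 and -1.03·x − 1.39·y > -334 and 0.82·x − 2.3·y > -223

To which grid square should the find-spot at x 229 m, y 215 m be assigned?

2.32·229 + 0.29·215 = 593.630, which is > 374
-1.03·229 − 1.39·215 = -534.720, which is < -334
0.82·229 − 2.3·215 = -306.720, which is < -223
This sign pattern matches Outer.

Outer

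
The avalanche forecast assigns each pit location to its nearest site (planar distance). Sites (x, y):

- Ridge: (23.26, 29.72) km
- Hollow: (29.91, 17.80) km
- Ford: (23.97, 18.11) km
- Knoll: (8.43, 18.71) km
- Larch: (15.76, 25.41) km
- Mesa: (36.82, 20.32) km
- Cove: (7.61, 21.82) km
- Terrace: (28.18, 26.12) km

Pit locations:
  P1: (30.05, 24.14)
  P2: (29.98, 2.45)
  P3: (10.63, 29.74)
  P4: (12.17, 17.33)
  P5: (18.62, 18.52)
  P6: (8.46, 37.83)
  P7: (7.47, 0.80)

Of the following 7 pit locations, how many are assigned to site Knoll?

P1 → Terrace
P2 → Hollow
P3 → Larch
P4 → Knoll
P5 → Ford
P6 → Larch
P7 → Knoll
2 of the 7 go to Knoll.

2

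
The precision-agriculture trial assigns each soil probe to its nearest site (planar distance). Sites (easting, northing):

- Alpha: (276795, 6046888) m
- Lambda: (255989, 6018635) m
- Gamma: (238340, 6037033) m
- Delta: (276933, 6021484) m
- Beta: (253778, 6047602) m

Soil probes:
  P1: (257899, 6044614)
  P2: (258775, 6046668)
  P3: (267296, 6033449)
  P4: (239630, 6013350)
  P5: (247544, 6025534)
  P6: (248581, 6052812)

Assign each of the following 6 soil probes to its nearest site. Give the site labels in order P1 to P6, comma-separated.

Beta, Beta, Delta, Lambda, Lambda, Beta

P1 → Beta (d²=25910785.00)
P2 → Beta (d²=25842365.00)
P3 → Delta (d²=236032994.00)
P4 → Lambda (d²=295548106.00)
P5 → Lambda (d²=118914226.00)
P6 → Beta (d²=54152909.00)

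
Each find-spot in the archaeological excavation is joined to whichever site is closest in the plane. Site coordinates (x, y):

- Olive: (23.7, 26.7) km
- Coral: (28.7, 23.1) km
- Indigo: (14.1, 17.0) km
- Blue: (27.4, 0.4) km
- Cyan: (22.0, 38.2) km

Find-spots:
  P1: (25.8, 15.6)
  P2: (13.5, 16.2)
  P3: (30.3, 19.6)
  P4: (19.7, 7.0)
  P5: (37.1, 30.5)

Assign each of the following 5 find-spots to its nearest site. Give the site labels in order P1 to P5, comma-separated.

P1 → Coral (d²=64.66)
P2 → Indigo (d²=1.00)
P3 → Coral (d²=14.81)
P4 → Blue (d²=102.85)
P5 → Coral (d²=125.32)

Coral, Indigo, Coral, Blue, Coral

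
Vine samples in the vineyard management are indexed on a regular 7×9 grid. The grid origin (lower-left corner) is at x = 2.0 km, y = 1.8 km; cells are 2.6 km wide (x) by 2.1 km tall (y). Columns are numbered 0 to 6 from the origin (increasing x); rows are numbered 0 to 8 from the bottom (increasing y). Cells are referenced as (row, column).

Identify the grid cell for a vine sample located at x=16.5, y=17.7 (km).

Column index: ⌊(16.5 − 2.0) / 2.6⌋ = ⌊5.577⌋ = 5
Row offset from origin: ⌊(17.7 − 1.8) / 2.1⌋ = ⌊7.571⌋ = 7 → row 7

(7, 5)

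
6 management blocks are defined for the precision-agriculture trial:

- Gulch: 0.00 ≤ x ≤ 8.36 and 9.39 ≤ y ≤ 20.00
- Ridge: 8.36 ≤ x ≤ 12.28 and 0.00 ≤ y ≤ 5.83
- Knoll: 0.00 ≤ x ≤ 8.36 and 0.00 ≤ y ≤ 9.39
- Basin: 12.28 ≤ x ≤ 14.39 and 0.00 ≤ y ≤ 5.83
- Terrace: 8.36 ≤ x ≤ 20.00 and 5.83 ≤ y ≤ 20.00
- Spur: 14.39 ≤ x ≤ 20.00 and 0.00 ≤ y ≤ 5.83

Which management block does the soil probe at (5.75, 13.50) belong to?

The point has x = 5.75 and y = 13.50.
Only Gulch satisfies 0.00 ≤ x ≤ 8.36 and 9.39 ≤ y ≤ 20.00.

Gulch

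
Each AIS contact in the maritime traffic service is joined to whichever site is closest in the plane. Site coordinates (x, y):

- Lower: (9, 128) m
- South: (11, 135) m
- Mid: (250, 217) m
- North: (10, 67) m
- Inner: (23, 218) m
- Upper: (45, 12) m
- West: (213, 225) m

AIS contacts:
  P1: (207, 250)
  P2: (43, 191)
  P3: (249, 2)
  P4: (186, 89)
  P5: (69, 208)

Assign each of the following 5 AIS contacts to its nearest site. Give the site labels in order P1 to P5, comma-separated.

West, Inner, Upper, West, Inner

P1 → West (d²=661.00)
P2 → Inner (d²=1129.00)
P3 → Upper (d²=41716.00)
P4 → West (d²=19225.00)
P5 → Inner (d²=2216.00)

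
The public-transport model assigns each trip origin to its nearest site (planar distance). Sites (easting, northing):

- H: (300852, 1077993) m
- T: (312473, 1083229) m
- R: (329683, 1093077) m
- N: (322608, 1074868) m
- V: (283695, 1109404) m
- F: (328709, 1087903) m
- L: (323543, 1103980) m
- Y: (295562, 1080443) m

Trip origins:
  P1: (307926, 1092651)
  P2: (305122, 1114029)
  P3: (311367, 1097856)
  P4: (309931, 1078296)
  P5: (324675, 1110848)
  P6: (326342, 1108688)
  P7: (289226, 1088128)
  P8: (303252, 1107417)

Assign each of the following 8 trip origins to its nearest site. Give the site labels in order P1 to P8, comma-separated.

T, L, L, T, L, L, Y, V

P1 → T (d²=109449293.00)
P2 → L (d²=440315642.00)
P3 → L (d²=185758352.00)
P4 → T (d²=30796253.00)
P5 → L (d²=48450848.00)
P6 → L (d²=29999665.00)
P7 → Y (d²=99204121.00)
P8 → V (d²=386424418.00)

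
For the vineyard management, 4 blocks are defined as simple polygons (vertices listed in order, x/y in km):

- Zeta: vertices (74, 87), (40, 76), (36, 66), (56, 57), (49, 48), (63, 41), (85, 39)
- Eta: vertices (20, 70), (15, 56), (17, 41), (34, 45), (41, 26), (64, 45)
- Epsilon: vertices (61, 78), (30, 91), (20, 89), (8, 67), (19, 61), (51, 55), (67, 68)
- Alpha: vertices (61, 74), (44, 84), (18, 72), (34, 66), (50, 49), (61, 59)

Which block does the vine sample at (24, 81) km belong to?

Cast a ray rightward from (24, 81). For each polygon, the edges (by vertex number in listed order) whose endpoints lie on opposite sides of y = 81, where each meets that height, and whether that is right or left of the point:
Zeta: 1–2 at x≈55.5 (right), 7–1 at x≈75.4 (right) → 2 crossings.
Eta: no edge straddles that height → 0 crossings.
Epsilon: 1–2 at x≈53.8 (right), 3–4 at x≈15.6 (left) → 1 crossing.
Alpha: 1–2 at x≈49.1 (right), 2–3 at x≈37.5 (right) → 2 crossings.
Only Epsilon has an odd count, so the point is inside Epsilon.

Epsilon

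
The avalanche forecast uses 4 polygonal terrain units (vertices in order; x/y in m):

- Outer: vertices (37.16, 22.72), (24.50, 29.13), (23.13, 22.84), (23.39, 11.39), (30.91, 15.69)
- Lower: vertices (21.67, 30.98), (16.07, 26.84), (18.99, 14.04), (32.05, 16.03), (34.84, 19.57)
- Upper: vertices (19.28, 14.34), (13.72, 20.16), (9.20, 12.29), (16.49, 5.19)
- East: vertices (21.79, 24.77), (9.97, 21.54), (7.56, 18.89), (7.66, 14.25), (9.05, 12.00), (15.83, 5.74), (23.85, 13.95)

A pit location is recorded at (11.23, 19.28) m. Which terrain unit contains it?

Cast a ray rightward from (11.23, 19.28). For each polygon, the edges (by vertex number in listed order) whose endpoints lie on opposite sides of y = 19.28, where each meets that height, and whether that is right or left of the point:
Outer: 3–4 at x≈23.211 (right), 5–1 at x≈34.102 (right) → 2 crossings.
Lower: 2–3 at x≈17.795 (right), 4–5 at x≈34.611 (right) → 2 crossings.
Upper: 1–2 at x≈14.561 (right), 2–3 at x≈13.215 (right) → 2 crossings.
East: 2–3 at x≈7.915 (left), 7–1 at x≈22.835 (right) → 1 crossing.
Only East has an odd count, so the point is inside East.

East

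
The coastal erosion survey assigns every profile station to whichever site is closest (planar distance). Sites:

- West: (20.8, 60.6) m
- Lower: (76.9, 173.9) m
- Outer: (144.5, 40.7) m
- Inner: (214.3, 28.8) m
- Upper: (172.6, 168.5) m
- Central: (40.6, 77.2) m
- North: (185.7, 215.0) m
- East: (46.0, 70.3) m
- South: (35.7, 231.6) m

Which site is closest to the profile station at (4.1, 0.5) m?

West

Squared distances to each site:
West: 3890.900; Lower: 35367.400; Outer: 21328.200; Inner: 44984.930; Upper: 56616.250; Central: 7215.140; North: 78988.810; East: 6627.650; South: 54405.770.
Minimum at West.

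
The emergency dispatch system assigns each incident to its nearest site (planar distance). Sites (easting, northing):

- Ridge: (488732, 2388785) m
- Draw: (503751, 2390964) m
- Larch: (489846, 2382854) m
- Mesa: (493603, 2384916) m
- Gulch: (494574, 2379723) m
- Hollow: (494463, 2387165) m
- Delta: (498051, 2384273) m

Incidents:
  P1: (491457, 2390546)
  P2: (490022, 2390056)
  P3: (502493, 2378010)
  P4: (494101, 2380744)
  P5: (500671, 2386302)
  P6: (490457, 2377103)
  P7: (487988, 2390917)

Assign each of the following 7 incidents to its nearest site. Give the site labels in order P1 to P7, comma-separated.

P1 → Ridge (d²=10526746.00)
P2 → Ridge (d²=3279541.00)
P3 → Delta (d²=58956533.00)
P4 → Gulch (d²=1266170.00)
P5 → Delta (d²=10981241.00)
P6 → Gulch (d²=23814089.00)
P7 → Ridge (d²=5098960.00)

Ridge, Ridge, Delta, Gulch, Delta, Gulch, Ridge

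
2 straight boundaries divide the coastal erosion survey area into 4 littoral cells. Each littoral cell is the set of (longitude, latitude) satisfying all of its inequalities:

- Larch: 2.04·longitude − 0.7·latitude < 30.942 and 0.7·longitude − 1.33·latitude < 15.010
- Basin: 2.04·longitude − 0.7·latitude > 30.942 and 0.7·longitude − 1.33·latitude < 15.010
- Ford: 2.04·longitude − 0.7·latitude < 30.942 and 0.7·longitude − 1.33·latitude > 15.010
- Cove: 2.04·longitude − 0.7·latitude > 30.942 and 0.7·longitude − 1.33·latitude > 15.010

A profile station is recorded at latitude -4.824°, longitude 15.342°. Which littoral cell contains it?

2.04·15.342 − 0.7·-4.824 = 34.674, which is > 30.942
0.7·15.342 − 1.33·-4.824 = 17.155, which is > 15.010
This sign pattern matches Cove.

Cove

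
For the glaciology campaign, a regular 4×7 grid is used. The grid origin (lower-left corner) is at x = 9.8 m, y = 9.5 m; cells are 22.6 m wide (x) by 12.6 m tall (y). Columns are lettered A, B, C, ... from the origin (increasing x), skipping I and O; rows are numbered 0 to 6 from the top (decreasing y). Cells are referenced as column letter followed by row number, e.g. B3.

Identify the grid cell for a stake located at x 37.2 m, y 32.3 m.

Column index: ⌊(37.2 − 9.8) / 22.6⌋ = ⌊1.212⌋ = 1 → column B
Row offset from origin: ⌊(32.3 − 9.5) / 12.6⌋ = ⌊1.810⌋ = 1 → row 5 (counted from top)

B5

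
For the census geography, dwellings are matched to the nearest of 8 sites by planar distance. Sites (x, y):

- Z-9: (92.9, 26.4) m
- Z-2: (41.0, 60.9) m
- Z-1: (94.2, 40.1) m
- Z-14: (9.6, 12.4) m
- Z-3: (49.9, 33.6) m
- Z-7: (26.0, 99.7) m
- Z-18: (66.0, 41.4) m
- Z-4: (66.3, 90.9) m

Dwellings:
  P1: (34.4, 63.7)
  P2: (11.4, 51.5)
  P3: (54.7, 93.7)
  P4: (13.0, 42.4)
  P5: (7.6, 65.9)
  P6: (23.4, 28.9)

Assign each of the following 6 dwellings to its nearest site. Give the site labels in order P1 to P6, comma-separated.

P1 → Z-2 (d²=51.40)
P2 → Z-2 (d²=964.52)
P3 → Z-4 (d²=142.40)
P4 → Z-14 (d²=911.56)
P5 → Z-2 (d²=1140.56)
P6 → Z-14 (d²=462.69)

Z-2, Z-2, Z-4, Z-14, Z-2, Z-14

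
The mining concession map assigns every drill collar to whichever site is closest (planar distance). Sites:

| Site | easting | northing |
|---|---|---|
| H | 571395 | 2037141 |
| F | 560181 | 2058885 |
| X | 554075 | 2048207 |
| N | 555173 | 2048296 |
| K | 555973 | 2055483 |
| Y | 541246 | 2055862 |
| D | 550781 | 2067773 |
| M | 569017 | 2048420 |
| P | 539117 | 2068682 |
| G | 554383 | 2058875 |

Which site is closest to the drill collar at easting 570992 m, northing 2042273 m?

H

Squared distances to each site:
H: 26499833.000; F: 392836265.000; X: 321397245.000; N: 286517290.000; K: 400074461.000; Y: 1069485437.000; D: 1058734521.000; M: 41686234.000; P: 1713450906.000; G: 551485285.000.
Minimum at H.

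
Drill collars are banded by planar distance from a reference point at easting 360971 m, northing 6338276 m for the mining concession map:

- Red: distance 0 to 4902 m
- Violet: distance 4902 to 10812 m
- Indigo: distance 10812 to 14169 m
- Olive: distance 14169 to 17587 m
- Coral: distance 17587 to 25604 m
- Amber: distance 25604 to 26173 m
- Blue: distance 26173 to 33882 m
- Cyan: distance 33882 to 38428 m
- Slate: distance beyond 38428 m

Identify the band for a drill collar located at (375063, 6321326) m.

Distance = √((375063−360971)² + (6321326−6338276)²) = √(198584464.000 + 287302500.000) = 22042.844 m.
17587 ≤ 22042.844 < 25604 → Coral.

Coral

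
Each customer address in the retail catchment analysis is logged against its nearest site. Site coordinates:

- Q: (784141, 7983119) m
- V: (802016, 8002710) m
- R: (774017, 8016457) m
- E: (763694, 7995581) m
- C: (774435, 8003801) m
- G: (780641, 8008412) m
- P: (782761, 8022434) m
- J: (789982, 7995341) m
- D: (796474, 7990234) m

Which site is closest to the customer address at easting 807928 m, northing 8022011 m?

V

Squared distances to each site:
Q: 2078409033.000; V: 407480345.000; R: 1180802837.000; E: 2655191656.000; C: 1453385149.000; G: 929513170.000; P: 633556818.000; J: 1033347816.000; D: 1140971845.000.
Minimum at V.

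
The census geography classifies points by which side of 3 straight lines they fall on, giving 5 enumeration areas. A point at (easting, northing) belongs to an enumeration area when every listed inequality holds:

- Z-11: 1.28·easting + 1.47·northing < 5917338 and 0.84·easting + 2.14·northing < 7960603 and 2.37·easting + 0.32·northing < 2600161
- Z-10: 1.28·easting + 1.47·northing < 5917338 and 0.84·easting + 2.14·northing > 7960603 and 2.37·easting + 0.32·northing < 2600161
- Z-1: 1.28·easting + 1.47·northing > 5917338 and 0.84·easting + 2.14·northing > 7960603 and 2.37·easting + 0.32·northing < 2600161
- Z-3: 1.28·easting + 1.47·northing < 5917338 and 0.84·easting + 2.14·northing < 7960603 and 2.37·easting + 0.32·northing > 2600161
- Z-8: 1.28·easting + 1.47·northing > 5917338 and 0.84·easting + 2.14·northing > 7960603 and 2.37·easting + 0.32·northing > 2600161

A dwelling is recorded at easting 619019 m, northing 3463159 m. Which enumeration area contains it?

Z-11

1.28·619019 + 1.47·3463159 = 5883188.050, which is < 5917338
0.84·619019 + 2.14·3463159 = 7931136.220, which is < 7960603
2.37·619019 + 0.32·3463159 = 2575285.910, which is < 2600161
This sign pattern matches Z-11.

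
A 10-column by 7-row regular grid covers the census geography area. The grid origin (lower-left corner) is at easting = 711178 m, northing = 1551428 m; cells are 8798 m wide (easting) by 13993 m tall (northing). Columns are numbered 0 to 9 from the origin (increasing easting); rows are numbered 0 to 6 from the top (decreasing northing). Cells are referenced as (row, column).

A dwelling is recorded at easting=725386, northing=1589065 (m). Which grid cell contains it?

Column index: ⌊(725386 − 711178) / 8798⌋ = ⌊1.615⌋ = 1
Row offset from origin: ⌊(1589065 − 1551428) / 13993⌋ = ⌊2.690⌋ = 2 → row 4 (counted from top)

(4, 1)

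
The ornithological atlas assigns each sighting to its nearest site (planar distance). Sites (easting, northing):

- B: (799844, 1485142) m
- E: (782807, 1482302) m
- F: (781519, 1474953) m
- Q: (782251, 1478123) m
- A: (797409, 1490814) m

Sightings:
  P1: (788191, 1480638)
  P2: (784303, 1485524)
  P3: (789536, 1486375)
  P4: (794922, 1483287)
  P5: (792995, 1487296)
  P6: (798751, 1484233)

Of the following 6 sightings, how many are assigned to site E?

3

P1 → E
P2 → E
P3 → E
P4 → B
P5 → A
P6 → B
3 of the 6 go to E.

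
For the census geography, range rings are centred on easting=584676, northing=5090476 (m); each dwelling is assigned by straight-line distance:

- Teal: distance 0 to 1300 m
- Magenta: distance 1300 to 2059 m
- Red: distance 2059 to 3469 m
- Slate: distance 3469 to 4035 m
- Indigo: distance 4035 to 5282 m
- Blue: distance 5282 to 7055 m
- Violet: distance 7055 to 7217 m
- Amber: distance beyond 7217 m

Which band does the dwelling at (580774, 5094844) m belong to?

Blue

Distance = √((580774−584676)² + (5094844−5090476)²) = √(15225604.000 + 19079424.000) = 5857.049 m.
5282 ≤ 5857.049 < 7055 → Blue.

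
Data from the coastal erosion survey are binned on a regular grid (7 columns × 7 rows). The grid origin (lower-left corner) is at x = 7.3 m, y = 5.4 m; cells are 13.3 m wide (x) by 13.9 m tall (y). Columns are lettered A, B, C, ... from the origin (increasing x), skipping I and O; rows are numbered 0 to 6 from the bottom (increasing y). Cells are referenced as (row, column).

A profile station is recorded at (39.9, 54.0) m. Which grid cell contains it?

(3, C)

Column index: ⌊(39.9 − 7.3) / 13.3⌋ = ⌊2.451⌋ = 2 → column C
Row offset from origin: ⌊(54.0 − 5.4) / 13.9⌋ = ⌊3.496⌋ = 3 → row 3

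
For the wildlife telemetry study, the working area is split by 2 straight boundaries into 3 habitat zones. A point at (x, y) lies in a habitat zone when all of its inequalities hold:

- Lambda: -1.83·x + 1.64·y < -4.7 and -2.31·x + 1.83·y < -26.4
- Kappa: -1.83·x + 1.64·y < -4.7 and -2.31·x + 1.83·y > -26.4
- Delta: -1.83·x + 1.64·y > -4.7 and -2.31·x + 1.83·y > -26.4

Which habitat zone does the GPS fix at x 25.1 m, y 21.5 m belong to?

-1.83·25.1 + 1.64·21.5 = -10.673, which is < -4.7
-2.31·25.1 + 1.83·21.5 = -18.636, which is > -26.4
This sign pattern matches Kappa.

Kappa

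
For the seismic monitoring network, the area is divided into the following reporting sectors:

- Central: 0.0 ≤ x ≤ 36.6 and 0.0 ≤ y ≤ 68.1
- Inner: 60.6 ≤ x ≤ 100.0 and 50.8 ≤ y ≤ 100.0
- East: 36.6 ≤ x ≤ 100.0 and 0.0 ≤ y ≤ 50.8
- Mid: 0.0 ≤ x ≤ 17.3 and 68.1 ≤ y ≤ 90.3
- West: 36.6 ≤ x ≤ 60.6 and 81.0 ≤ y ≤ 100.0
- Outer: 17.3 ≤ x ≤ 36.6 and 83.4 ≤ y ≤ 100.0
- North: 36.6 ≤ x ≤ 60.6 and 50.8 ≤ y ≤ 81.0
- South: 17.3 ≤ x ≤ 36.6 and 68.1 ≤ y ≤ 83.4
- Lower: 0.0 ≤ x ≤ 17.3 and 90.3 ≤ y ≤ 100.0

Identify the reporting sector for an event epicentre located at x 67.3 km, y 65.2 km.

The point has x = 67.3 and y = 65.2.
Only Inner satisfies 60.6 ≤ x ≤ 100.0 and 50.8 ≤ y ≤ 100.0.

Inner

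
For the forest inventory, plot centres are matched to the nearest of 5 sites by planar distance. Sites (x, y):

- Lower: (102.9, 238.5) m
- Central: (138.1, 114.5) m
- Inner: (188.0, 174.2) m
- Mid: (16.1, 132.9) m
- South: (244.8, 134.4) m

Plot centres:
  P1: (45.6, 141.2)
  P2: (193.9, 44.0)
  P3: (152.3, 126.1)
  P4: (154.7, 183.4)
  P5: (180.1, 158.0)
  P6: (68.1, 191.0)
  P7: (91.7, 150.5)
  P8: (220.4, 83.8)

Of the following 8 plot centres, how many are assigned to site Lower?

P1 → Mid
P2 → Central
P3 → Central
P4 → Inner
P5 → Inner
P6 → Lower
P7 → Central
P8 → South
1 of the 8 goes to Lower.

1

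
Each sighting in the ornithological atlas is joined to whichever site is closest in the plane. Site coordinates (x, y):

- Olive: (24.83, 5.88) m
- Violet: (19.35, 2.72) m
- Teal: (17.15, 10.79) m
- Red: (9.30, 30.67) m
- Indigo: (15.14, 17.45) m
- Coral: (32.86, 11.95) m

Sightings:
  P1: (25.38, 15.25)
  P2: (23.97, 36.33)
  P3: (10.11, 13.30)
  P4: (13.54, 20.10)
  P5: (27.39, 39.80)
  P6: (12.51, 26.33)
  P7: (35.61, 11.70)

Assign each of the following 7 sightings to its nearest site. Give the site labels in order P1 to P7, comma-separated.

Coral, Red, Indigo, Indigo, Red, Red, Coral

P1 → Coral (d²=66.84)
P2 → Red (d²=247.24)
P3 → Indigo (d²=42.52)
P4 → Indigo (d²=9.58)
P5 → Red (d²=410.60)
P6 → Red (d²=29.14)
P7 → Coral (d²=7.62)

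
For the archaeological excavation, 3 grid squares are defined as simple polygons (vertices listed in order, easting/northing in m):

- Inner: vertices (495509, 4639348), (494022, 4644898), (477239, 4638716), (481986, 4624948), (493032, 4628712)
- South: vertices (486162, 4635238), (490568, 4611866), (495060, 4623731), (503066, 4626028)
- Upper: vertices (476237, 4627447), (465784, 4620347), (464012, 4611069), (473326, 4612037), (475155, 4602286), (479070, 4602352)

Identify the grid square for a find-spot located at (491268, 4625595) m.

South

Cast a ray rightward from (491268, 4625595). For each polygon, the edges (by vertex number in listed order) whose endpoints lie on opposite sides of northing = 4625595, where each meets that height, and whether that is right or left of the point:
Inner: 3–4 at easting≈481762.9 (left), 4–5 at easting≈483884.7 (left) → 0 crossings.
South: 1–2 at easting≈487979.9 (left), 3–4 at easting≈501556.8 (right) → 1 crossing.
Upper: 1–2 at easting≈473510.4 (left), 6–1 at easting≈476446.1 (left) → 0 crossings.
Only South has an odd count, so the point is inside South.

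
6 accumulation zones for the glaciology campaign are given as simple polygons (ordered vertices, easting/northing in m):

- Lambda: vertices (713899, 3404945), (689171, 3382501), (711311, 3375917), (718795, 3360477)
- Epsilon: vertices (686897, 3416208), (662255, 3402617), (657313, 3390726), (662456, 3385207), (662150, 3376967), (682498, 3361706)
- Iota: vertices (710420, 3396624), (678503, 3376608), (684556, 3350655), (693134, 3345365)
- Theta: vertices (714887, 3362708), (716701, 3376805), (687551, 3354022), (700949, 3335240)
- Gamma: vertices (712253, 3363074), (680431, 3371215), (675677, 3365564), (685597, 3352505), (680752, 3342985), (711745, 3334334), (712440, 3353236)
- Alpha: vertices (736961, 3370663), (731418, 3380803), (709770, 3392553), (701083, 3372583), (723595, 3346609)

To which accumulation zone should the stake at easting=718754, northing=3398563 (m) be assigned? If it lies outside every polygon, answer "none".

none

Cast a ray rightward from (718754, 3398563). For each polygon, the edges (by vertex number in listed order) whose endpoints lie on opposite sides of northing = 3398563, where each meets that height, and whether that is right or left of the point:
Lambda: 1–2 at easting≈706867.5 (left), 4–1 at easting≈714601.7 (left) → 0 crossings.
Epsilon: 2–3 at easting≈660570.1 (left), 6–1 at easting≈685472.8 (left) → 0 crossings.
Iota: no edge straddles that height → 0 crossings.
Theta: no edge straddles that height → 0 crossings.
Gamma: no edge straddles that height → 0 crossings.
Alpha: no edge straddles that height → 0 crossings.
All counts are even, so the point lies outside every listed polygon.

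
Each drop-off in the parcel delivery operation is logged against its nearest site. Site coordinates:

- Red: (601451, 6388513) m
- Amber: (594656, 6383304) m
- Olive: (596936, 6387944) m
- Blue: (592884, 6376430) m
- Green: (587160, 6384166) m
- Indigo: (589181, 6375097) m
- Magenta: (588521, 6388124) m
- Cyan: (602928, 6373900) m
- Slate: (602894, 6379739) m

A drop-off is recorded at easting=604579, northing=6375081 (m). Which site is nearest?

Cyan

Squared distances to each site:
Red: 190203008.000; Amber: 166083658.000; Olive: 223872218.000; Blue: 138592826.000; Green: 385958786.000; Indigo: 237098660.000; Magenta: 427979213.000; Cyan: 4120562.000; Slate: 24536189.000.
Minimum at Cyan.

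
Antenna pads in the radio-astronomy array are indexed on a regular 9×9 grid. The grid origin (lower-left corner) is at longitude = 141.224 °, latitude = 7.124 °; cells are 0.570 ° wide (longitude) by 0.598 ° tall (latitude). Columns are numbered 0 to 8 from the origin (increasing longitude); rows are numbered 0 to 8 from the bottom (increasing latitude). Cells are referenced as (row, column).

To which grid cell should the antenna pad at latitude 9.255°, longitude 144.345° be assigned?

Column index: ⌊(144.345 − 141.224) / 0.570⌋ = ⌊5.475⌋ = 5
Row offset from origin: ⌊(9.255 − 7.124) / 0.598⌋ = ⌊3.564⌋ = 3 → row 3

(3, 5)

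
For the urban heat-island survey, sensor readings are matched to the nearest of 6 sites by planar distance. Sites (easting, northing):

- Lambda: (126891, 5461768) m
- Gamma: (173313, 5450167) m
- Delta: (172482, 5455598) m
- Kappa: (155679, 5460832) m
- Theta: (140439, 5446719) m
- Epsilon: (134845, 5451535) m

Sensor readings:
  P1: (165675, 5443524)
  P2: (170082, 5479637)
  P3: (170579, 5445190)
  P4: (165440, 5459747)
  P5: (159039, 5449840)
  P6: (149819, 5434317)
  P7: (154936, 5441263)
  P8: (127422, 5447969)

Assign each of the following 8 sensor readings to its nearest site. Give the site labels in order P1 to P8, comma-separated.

Gamma, Kappa, Gamma, Delta, Kappa, Theta, Theta, Epsilon

P1 → Gamma (d²=102468493.00)
P2 → Kappa (d²=561074434.00)
P3 → Gamma (d²=32245285.00)
P4 → Delta (d²=66803965.00)
P5 → Kappa (d²=132113664.00)
P6 → Theta (d²=241794004.00)
P7 → Theta (d²=239930945.00)
P8 → Epsilon (d²=67817285.00)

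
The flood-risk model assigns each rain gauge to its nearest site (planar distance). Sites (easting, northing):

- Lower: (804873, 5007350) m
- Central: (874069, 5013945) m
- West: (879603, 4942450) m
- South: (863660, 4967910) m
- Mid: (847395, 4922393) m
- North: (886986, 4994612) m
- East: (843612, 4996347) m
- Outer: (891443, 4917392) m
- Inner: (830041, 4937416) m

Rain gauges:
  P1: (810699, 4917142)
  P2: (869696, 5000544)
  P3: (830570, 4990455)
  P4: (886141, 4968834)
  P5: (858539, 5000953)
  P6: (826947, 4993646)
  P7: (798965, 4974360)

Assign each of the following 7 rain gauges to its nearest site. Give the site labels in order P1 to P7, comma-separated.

Inner, Central, East, South, East, East, Lower

P1 → Inner (d²=785148040.00)
P2 → Central (d²=198709930.00)
P3 → East (d²=204809428.00)
P4 → South (d²=506249137.00)
P5 → East (d²=244030565.00)
P6 → East (d²=285017626.00)
P7 → Lower (d²=1123244564.00)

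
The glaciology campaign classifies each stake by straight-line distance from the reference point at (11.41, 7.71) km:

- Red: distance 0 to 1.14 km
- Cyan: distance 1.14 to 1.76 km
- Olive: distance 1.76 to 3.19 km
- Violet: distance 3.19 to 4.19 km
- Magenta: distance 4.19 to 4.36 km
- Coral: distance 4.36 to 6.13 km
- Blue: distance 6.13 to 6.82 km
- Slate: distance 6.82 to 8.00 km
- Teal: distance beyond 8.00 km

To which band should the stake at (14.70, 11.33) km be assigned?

Distance = √((14.70−11.41)² + (11.33−7.71)²) = √(10.824 + 13.104) = 4.892 km.
4.36 ≤ 4.892 < 6.13 → Coral.

Coral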